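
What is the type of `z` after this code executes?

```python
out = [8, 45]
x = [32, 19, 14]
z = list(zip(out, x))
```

list(zip(...)) returns a list of tuples

list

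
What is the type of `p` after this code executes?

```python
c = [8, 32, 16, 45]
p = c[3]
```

Indexing a list of ints returns int (c[3] = 45)

int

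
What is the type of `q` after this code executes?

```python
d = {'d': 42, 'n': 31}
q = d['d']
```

Accessing dict[str, int] with key 'd' returns int value 42

int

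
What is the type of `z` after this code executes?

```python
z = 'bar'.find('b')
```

str.find() returns int (index, or -1)

int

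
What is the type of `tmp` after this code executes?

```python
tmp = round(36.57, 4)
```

round() with ndigits arg returns float

float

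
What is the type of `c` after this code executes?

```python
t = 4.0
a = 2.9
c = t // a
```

float // float returns float (floor division preserves float type)

float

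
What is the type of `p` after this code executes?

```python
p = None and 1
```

'and' returns first falsy value (None)

NoneType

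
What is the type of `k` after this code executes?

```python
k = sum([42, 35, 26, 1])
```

sum() of ints returns int

int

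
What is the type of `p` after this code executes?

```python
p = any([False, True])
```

any() returns bool

bool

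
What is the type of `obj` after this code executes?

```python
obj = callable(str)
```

callable() returns bool

bool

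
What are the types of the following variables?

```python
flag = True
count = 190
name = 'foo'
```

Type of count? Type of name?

count is int; name is str

int, str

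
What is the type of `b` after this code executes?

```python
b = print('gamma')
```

print() returns None

NoneType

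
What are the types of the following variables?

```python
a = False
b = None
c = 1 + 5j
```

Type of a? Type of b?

a is bool; b is NoneType

bool, NoneType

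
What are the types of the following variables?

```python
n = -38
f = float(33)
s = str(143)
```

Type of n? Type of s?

n is int; s is str

int, str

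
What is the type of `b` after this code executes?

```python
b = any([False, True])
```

any() returns bool

bool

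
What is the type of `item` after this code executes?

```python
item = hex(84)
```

hex() returns str representation

str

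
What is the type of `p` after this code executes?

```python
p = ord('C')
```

ord() returns int (Unicode code point)

int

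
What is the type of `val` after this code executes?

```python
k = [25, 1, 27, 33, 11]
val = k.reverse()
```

list.reverse() returns None

NoneType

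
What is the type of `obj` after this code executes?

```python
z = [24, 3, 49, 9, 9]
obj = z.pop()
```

list.pop() returns the popped element (int here)

int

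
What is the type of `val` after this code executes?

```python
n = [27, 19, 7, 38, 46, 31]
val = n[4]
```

Indexing a list of ints returns int (n[4] = 46)

int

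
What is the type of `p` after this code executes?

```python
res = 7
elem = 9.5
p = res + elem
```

int + float returns float (7 + 9.5 = 16.5)

float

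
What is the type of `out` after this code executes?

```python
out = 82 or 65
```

'or' returns the first truthy value (82, which is int)

int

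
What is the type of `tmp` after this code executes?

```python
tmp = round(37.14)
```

round() with no ndigits arg returns int

int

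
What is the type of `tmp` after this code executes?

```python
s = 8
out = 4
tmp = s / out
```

int / int always returns float in Python 3 (8 / 4 = 2)

float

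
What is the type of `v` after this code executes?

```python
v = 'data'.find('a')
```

str.find() returns int (index, or -1)

int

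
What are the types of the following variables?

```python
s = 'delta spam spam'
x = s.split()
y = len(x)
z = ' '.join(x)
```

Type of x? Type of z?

str.split() returns list; str.join() returns str

list, str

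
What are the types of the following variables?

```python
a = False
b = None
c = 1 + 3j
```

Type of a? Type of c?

a is bool; c is complex

bool, complex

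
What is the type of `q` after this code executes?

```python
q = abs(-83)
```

abs() of int returns int

int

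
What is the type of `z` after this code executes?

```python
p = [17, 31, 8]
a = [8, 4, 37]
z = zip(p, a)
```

zip() returns a zip iterator object

zip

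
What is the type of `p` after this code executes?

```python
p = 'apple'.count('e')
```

str.count() returns int

int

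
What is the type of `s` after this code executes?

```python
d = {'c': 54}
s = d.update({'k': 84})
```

dict.update() returns None

NoneType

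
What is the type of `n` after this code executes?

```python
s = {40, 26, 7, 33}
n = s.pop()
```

Popping from a set of ints returns int

int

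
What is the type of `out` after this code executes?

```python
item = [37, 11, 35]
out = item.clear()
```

list.clear() returns None

NoneType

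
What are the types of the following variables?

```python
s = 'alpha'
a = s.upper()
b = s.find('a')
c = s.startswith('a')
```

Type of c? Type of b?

str.startswith() returns bool; str.find() returns int

bool, int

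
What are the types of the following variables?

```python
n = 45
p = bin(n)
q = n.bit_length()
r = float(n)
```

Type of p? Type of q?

bin() returns str; int.bit_length() returns int

str, int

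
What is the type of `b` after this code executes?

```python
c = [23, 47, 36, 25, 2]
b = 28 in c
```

'in' operator returns bool

bool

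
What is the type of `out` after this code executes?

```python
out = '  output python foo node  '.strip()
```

str.strip() returns str

str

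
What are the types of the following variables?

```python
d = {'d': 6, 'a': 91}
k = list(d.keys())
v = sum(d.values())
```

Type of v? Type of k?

sum of int values returns int; list(...) returns list

int, list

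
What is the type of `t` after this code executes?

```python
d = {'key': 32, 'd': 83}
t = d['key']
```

Accessing dict[str, int] with key 'key' returns int value 32

int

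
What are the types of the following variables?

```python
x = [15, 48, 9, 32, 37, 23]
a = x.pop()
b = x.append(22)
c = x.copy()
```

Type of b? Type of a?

list.append() returns None; list.pop() returns the element (int)

NoneType, int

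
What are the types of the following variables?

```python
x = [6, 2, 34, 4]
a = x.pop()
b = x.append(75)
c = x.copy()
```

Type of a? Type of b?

list.pop() returns the element (int); list.append() returns None

int, NoneType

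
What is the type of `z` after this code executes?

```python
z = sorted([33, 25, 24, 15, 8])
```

sorted() always returns list

list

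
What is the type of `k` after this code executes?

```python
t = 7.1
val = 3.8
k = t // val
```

float // float returns float (floor division preserves float type)

float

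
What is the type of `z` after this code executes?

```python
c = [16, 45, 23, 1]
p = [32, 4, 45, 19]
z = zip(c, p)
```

zip() returns a zip iterator object

zip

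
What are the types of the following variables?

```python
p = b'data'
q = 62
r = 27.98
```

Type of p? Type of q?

p is bytes; q is int

bytes, int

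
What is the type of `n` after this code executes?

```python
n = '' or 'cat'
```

'or' returns first truthy value ('cat', which is str)

str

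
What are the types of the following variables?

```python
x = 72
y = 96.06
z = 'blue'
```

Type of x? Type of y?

x is int; y is float

int, float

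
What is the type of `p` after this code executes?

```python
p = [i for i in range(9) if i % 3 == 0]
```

A list comprehension [...] produces a list

list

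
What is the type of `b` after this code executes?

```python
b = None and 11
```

'and' returns first falsy value (None)

NoneType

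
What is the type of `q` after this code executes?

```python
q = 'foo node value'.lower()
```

str.lower() returns str

str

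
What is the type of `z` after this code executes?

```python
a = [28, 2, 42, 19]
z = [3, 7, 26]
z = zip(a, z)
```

zip() returns a zip iterator object

zip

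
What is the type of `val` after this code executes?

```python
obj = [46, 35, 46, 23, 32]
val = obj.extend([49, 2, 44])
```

list.extend() returns None

NoneType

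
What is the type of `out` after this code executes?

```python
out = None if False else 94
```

Ternary: condition is False, else branch (94) taken → int

int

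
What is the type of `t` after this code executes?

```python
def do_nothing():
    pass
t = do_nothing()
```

A function with no return statement returns None

NoneType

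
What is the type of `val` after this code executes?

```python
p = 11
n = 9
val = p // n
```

int // int returns int (11 // 9 = 1)

int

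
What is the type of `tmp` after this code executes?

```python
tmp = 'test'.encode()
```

str.encode() returns bytes

bytes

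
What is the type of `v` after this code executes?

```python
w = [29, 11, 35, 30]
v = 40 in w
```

'in' operator returns bool

bool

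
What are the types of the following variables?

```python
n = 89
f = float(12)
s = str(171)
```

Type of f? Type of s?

f is float; s is str

float, str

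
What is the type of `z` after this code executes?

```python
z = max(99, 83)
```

max() of ints returns int

int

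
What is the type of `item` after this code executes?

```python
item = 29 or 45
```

'or' returns the first truthy value (29, which is int)

int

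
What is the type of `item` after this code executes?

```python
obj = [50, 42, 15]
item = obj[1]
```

Indexing a list of ints returns int (obj[1] = 42)

int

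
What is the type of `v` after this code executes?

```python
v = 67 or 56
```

'or' returns the first truthy value (67, which is int)

int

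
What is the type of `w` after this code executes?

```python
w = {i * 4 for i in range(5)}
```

A set comprehension {expr for x in iterable} produces a set

set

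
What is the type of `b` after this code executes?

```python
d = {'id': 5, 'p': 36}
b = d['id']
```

Accessing dict[str, int] with key 'id' returns int value 5

int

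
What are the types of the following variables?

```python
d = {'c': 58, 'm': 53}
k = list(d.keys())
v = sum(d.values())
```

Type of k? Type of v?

list(...) returns list; sum of int values returns int

list, int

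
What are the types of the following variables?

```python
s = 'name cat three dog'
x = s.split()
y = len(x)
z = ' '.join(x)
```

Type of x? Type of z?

str.split() returns list; str.join() returns str

list, str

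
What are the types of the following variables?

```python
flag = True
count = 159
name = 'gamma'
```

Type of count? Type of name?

count is int; name is str

int, str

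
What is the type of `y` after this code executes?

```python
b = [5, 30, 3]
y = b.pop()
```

list.pop() returns the popped element (int here)

int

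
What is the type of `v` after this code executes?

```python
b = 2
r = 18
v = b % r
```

int % int returns int (2 % 18 = 2)

int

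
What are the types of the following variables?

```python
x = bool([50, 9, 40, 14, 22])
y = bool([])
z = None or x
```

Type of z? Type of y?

None or <bool> returns the bool; bool() returns bool

bool, bool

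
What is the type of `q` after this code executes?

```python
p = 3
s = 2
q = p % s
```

int % int returns int (3 % 2 = 1)

int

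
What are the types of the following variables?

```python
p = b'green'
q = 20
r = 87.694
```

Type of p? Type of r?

p is bytes; r is float

bytes, float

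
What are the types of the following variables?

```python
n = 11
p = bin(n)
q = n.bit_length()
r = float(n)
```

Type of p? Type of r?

bin() returns str; float() returns float

str, float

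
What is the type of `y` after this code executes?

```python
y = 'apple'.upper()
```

str.upper() returns str

str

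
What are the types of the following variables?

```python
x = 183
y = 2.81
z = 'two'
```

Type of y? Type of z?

y is float; z is str

float, str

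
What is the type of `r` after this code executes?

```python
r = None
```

None has type NoneType

NoneType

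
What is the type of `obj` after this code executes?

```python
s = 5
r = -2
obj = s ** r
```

int ** negative int returns float

float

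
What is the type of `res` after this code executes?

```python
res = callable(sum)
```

callable() returns bool

bool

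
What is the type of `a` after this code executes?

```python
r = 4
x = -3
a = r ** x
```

int ** negative int returns float

float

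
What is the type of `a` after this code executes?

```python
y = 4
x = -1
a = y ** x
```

int ** negative int returns float

float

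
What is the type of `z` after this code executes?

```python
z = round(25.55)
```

round() with no ndigits arg returns int

int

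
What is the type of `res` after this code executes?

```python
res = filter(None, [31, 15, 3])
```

filter() returns a filter iterator object

filter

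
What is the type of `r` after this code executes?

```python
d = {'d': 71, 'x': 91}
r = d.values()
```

.values() returns a dict_values view object

dict_values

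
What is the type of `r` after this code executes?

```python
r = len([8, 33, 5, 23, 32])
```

len() always returns int

int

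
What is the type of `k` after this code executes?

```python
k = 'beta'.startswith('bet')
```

str.startswith() returns bool

bool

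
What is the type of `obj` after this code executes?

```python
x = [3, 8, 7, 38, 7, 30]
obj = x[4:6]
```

Slicing a list always returns a list

list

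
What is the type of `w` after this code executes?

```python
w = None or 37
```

'or' with None returns the other value (37, int)

int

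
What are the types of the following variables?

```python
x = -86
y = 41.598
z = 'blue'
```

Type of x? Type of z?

x is int; z is str

int, str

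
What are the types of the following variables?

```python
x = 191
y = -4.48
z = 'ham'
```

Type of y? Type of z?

y is float; z is str

float, str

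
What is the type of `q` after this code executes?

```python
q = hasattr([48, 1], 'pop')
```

hasattr() returns bool

bool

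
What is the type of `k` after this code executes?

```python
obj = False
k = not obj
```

'not' always returns bool

bool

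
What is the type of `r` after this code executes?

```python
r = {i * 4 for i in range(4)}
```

A set comprehension {expr for x in iterable} produces a set

set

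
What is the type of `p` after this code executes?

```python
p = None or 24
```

'or' with None returns the other value (24, int)

int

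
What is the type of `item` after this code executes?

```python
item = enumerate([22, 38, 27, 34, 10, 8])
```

enumerate() returns an enumerate iterator object

enumerate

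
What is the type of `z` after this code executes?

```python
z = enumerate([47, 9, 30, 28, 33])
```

enumerate() returns an enumerate iterator object

enumerate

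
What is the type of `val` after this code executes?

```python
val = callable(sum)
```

callable() returns bool

bool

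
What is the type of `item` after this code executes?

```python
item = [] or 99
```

'or' returns first truthy value (99, which is int)

int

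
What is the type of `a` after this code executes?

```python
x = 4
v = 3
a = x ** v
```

int ** positive int returns int (4 ** 3 = 64)

int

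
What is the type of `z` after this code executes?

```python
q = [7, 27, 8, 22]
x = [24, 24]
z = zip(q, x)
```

zip() returns a zip iterator object

zip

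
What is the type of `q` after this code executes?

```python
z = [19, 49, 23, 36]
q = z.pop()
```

list.pop() returns the popped element (int here)

int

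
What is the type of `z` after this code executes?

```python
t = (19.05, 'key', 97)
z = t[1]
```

Index 1 of tuple is 'key' which is str

str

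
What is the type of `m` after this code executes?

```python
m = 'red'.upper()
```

str.upper() returns str

str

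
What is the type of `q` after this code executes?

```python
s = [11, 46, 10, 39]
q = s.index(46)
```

list.index() returns int

int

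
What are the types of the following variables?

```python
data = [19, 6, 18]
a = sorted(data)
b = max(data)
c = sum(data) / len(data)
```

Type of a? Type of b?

sorted() returns list; max of ints returns int

list, int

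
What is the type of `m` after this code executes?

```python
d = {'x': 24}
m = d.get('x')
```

dict.get() returns the value (int) when key is found

int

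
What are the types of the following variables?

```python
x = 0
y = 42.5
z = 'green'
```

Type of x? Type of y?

x is int; y is float

int, float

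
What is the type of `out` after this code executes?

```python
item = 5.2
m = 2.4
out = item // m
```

float // float returns float (floor division preserves float type)

float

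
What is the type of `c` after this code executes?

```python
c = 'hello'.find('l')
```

str.find() returns int (index, or -1)

int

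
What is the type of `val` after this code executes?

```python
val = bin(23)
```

bin() returns str representation

str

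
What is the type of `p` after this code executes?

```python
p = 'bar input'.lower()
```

str.lower() returns str

str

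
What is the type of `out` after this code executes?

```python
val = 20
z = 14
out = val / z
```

int / int always returns float in Python 3 (20 / 14 = 1.42857)

float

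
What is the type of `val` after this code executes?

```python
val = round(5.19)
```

round() with no ndigits arg returns int

int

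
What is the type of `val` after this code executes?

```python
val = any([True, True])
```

any() returns bool

bool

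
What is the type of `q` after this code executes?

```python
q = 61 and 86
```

'and' returns the last value when all truthy (86, which is int)

int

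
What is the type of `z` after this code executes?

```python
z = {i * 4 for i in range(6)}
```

A set comprehension {expr for x in iterable} produces a set

set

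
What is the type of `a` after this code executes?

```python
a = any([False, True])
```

any() returns bool

bool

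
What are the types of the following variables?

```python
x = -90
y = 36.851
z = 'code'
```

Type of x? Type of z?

x is int; z is str

int, str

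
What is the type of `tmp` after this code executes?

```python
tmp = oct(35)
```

oct() returns str representation

str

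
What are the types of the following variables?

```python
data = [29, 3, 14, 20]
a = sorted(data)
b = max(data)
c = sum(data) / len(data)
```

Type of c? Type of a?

int / int returns float; sorted() returns list

float, list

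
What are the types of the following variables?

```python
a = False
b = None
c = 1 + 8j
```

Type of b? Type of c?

b is NoneType; c is complex

NoneType, complex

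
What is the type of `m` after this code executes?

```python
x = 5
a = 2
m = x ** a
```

int ** positive int returns int (5 ** 2 = 25)

int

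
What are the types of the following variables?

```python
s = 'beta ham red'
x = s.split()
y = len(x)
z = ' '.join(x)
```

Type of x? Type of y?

str.split() returns list; len() returns int

list, int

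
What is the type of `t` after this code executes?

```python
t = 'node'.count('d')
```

str.count() returns int

int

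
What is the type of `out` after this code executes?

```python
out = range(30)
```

range() returns a range object

range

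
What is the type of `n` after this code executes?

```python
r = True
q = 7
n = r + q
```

bool + int returns int (True is 1, so 1 + 7 = 8)

int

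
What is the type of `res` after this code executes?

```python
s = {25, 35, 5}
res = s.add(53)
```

set.add() returns None (mutates in place)

NoneType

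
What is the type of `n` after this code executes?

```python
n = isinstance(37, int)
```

isinstance() returns bool

bool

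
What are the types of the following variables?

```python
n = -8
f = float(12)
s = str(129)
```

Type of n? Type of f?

n is int; f is float

int, float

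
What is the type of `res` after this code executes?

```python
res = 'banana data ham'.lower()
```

str.lower() returns str

str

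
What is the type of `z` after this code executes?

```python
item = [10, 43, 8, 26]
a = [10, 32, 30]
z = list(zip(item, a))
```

list(zip(...)) returns a list of tuples

list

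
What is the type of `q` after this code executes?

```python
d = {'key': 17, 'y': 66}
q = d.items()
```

dict.items() returns a dict_items view

dict_items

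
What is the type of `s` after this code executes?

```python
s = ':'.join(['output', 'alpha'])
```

str.join() returns str

str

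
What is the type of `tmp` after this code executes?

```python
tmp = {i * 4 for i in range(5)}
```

A set comprehension {expr for x in iterable} produces a set

set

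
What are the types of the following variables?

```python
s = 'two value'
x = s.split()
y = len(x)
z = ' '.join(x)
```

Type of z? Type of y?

str.join() returns str; len() returns int

str, int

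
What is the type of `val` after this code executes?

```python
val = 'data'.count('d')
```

str.count() returns int

int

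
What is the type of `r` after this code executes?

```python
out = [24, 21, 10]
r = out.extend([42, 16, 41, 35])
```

list.extend() returns None

NoneType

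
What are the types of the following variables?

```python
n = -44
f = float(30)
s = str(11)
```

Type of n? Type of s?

n is int; s is str

int, str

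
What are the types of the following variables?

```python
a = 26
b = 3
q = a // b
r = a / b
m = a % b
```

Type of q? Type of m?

int // int returns int; int % int returns int

int, int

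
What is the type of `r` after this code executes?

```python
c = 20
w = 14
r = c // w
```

int // int returns int (20 // 14 = 1)

int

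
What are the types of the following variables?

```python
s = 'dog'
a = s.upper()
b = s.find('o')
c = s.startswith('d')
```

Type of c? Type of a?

str.startswith() returns bool; str.upper() returns str

bool, str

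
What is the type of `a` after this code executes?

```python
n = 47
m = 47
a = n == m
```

Equality comparison returns bool

bool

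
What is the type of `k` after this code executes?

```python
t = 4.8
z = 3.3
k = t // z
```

float // float returns float (floor division preserves float type)

float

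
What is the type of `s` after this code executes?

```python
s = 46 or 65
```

'or' returns the first truthy value (46, which is int)

int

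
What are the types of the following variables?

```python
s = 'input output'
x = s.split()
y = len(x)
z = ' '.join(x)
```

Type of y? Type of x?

len() returns int; str.split() returns list

int, list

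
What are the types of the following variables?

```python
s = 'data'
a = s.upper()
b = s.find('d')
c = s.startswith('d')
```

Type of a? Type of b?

str.upper() returns str; str.find() returns int

str, int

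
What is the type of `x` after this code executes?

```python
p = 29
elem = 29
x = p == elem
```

Equality comparison returns bool

bool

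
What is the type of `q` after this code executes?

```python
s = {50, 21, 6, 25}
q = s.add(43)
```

set.add() returns None (mutates in place)

NoneType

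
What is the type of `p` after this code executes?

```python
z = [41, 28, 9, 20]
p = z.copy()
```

list.copy() returns list

list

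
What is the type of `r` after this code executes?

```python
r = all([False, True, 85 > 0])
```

all() returns bool

bool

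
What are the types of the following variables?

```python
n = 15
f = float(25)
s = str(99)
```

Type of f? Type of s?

f is float; s is str

float, str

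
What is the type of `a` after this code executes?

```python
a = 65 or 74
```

'or' returns the first truthy value (65, which is int)

int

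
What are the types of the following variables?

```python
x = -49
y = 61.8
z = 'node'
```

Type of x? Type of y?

x is int; y is float

int, float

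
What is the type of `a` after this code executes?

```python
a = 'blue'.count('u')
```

str.count() returns int

int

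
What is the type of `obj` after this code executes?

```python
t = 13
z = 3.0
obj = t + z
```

int + float returns float (13 + 3.0 = 16.0)

float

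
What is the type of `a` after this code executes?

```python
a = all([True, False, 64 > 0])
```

all() returns bool

bool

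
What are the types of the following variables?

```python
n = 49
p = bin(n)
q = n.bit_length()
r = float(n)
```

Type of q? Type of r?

int.bit_length() returns int; float() returns float

int, float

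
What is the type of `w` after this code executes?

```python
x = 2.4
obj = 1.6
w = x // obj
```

float // float returns float (floor division preserves float type)

float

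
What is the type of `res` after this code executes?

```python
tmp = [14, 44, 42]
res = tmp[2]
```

Indexing a list of ints returns int (tmp[2] = 42)

int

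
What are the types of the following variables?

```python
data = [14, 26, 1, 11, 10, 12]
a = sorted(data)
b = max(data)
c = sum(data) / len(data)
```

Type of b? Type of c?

max of ints returns int; int / int returns float

int, float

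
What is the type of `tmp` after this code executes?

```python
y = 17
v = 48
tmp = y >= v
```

Comparison operators return bool

bool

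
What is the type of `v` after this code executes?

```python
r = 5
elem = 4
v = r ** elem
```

int ** positive int returns int (5 ** 4 = 625)

int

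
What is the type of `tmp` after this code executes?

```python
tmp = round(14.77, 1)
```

round() with ndigits arg returns float

float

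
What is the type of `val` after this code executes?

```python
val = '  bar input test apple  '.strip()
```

str.strip() returns str

str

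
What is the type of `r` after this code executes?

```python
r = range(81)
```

range() returns a range object

range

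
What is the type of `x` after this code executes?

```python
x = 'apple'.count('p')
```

str.count() returns int

int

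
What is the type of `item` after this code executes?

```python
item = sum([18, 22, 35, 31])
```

sum() of ints returns int

int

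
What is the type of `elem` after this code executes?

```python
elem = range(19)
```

range() returns a range object

range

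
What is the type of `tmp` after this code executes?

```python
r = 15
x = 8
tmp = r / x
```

int / int always returns float in Python 3 (15 / 8 = 1.875)

float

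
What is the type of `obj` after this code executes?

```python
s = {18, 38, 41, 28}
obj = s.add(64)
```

set.add() returns None (mutates in place)

NoneType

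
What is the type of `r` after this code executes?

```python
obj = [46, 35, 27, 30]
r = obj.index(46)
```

list.index() returns int

int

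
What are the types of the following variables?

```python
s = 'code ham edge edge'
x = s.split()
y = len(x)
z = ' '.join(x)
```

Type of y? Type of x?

len() returns int; str.split() returns list

int, list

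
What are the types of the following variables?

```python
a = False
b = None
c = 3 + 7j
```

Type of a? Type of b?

a is bool; b is NoneType

bool, NoneType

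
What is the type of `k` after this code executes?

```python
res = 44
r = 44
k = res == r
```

Equality comparison returns bool

bool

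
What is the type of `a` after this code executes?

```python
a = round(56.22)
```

round() with no ndigits arg returns int

int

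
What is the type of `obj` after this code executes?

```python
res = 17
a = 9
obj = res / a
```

int / int always returns float in Python 3 (17 / 9 = 1.88889)

float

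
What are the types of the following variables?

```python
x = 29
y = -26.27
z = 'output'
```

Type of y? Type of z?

y is float; z is str

float, str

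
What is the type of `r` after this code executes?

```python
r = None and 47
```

'and' returns first falsy value (None)

NoneType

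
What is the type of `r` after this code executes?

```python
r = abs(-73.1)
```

abs() of float returns float

float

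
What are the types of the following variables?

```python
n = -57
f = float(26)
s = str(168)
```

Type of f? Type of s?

f is float; s is str

float, str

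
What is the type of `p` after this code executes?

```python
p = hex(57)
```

hex() returns str representation

str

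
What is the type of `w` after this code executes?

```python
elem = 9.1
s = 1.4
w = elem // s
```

float // float returns float (floor division preserves float type)

float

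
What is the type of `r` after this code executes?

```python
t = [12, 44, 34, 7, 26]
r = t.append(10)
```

list.append() returns None (mutates in place)

NoneType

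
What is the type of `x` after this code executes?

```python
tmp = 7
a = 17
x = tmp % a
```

int % int returns int (7 % 17 = 7)

int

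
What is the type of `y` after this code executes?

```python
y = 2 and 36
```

'and' returns the last value when all truthy (36, which is int)

int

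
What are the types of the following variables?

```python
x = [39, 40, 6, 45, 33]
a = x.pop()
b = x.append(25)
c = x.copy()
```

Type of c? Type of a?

list.copy() returns list; list.pop() returns the element (int)

list, int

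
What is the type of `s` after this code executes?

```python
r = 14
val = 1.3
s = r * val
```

int * float returns float (14 * 1.3 = 18.2)

float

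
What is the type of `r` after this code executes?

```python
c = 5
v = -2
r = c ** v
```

int ** negative int returns float

float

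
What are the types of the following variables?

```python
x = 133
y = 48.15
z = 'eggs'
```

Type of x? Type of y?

x is int; y is float

int, float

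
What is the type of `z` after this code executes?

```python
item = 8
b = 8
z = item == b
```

Equality comparison returns bool

bool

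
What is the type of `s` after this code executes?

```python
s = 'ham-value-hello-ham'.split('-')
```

str.split() returns list

list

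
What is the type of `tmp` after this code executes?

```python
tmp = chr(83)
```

chr() returns str (single character)

str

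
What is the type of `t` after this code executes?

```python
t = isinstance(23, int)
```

isinstance() returns bool

bool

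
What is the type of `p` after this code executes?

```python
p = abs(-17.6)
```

abs() of float returns float

float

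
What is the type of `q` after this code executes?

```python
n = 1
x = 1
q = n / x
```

int / int always returns float in Python 3 (1 / 1 = 1)

float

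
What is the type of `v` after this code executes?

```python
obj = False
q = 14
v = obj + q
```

bool + int returns int (False is 0, so 0 + 14 = 14)

int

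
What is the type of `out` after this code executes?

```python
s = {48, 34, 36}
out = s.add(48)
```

set.add() returns None (mutates in place)

NoneType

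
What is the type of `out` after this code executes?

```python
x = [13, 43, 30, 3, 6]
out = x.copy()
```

list.copy() returns list

list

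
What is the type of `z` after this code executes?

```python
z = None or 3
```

'or' with None returns the other value (3, int)

int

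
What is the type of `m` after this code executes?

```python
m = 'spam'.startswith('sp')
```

str.startswith() returns bool

bool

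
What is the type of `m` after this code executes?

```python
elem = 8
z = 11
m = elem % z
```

int % int returns int (8 % 11 = 8)

int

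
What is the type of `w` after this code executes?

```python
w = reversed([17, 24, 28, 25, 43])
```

reversed() on a list returns a list_reverseiterator

list_reverseiterator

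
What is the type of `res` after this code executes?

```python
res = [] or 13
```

'or' returns first truthy value (13, which is int)

int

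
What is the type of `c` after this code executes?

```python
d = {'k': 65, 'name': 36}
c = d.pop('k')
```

dict.pop() returns the value (int)

int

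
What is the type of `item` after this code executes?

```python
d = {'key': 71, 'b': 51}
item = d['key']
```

Accessing dict[str, int] with key 'key' returns int value 71

int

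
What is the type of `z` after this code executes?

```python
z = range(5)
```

range() returns a range object

range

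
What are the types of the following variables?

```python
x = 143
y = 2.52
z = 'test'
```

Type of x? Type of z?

x is int; z is str

int, str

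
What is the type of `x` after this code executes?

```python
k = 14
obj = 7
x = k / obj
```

int / int always returns float in Python 3 (14 / 7 = 2)

float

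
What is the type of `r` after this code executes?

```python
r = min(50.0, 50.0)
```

min() of floats returns float

float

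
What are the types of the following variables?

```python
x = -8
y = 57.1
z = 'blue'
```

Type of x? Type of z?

x is int; z is str

int, str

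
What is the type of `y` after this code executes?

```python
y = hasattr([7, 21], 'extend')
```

hasattr() returns bool

bool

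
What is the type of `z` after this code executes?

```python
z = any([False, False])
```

any() returns bool

bool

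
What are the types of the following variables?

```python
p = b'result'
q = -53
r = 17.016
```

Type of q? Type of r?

q is int; r is float

int, float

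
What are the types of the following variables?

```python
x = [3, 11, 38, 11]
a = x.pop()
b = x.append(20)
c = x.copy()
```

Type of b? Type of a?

list.append() returns None; list.pop() returns the element (int)

NoneType, int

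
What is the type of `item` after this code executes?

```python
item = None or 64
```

'or' with None returns the other value (64, int)

int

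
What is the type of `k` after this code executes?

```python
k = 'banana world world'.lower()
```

str.lower() returns str

str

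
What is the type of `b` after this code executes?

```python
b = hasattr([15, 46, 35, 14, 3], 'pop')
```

hasattr() returns bool

bool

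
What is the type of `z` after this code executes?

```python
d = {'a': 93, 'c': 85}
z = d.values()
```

.values() returns a dict_values view object

dict_values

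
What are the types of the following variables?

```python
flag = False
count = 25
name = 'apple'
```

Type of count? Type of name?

count is int; name is str

int, str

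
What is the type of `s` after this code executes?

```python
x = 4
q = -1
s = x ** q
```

int ** negative int returns float

float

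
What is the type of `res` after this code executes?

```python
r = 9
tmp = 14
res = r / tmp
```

int / int always returns float in Python 3 (9 / 14 = 0.642857)

float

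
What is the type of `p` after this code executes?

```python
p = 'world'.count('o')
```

str.count() returns int

int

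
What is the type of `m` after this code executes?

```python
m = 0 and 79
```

'and' returns the first falsy value (0, which is int)

int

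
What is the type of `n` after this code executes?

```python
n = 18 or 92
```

'or' returns the first truthy value (18, which is int)

int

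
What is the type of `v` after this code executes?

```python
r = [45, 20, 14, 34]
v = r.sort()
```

list.sort() returns None (sorts in place)

NoneType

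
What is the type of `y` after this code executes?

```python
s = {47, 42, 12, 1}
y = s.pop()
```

Popping from a set of ints returns int

int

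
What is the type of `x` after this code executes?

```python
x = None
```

None has type NoneType

NoneType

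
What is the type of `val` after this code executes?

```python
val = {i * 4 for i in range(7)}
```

A set comprehension {expr for x in iterable} produces a set

set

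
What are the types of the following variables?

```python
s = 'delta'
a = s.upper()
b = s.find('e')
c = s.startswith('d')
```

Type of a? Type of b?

str.upper() returns str; str.find() returns int

str, int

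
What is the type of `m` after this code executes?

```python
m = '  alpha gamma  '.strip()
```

str.strip() returns str

str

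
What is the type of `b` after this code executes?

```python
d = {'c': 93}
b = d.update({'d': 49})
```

dict.update() returns None

NoneType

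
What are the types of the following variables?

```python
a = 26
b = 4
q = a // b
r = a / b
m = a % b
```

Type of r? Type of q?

int / int returns float; int // int returns int

float, int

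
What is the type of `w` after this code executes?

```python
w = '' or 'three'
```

'or' returns first truthy value ('three', which is str)

str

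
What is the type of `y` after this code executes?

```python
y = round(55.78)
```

round() with no ndigits arg returns int

int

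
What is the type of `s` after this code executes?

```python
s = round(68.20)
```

round() with no ndigits arg returns int

int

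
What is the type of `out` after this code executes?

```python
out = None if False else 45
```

Ternary: condition is False, else branch (45) taken → int

int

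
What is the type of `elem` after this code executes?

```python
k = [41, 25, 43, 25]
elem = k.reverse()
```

list.reverse() returns None

NoneType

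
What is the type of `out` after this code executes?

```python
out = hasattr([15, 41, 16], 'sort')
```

hasattr() returns bool

bool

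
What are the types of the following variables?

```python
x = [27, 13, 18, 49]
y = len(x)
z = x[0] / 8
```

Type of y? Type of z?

len() returns int; int / int returns float

int, float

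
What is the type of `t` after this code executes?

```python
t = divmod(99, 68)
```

divmod() returns a tuple (quotient, remainder)

tuple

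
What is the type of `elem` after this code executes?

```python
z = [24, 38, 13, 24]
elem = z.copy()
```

list.copy() returns list

list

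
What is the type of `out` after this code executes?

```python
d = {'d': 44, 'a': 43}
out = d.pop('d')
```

dict.pop() returns the value (int)

int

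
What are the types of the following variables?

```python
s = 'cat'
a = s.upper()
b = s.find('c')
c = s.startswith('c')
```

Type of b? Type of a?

str.find() returns int; str.upper() returns str

int, str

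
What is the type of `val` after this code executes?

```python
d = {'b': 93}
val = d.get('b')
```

dict.get() returns the value (int) when key is found

int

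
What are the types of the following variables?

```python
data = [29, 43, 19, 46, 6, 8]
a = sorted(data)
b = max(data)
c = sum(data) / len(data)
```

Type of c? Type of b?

int / int returns float; max of ints returns int

float, int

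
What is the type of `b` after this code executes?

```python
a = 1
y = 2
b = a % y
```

int % int returns int (1 % 2 = 1)

int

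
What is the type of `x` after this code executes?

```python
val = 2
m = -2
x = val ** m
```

int ** negative int returns float

float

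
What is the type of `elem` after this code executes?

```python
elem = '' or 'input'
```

'or' returns first truthy value ('input', which is str)

str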